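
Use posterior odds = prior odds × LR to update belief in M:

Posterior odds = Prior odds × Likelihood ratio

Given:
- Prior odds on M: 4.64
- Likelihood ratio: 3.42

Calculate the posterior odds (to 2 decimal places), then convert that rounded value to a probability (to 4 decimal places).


Step 1: Calculate posterior odds
Posterior odds = Prior odds × LR
               = 4.64 × 3.42
               = 15.87

Step 2: Convert to probability
P(M|E) = Posterior odds / (1 + Posterior odds)
       = 15.87 / (1 + 15.87)
       = 15.87 / 16.87
       = 0.9407

The evidence increased P(M) from 0.8227 to 0.9407.


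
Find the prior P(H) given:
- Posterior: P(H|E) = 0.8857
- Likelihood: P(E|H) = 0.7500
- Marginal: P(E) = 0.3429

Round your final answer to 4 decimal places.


From Bayes' theorem: P(H|E) = P(E|H) × P(H) / P(E)

Rearranging for P(H):
P(H) = P(H|E) × P(E) / P(E|H)
     = 0.8857 × 0.3429 / 0.7500
     = 0.30370653 / 0.7500
     = 0.4049


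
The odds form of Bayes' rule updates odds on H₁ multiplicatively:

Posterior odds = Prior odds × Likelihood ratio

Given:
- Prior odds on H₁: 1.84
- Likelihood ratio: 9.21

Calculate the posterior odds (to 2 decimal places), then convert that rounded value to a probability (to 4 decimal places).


Step 1: Calculate posterior odds
Posterior odds = Prior odds × LR
               = 1.84 × 9.21
               = 16.95

Step 2: Convert to probability
P(H₁|E) = Posterior odds / (1 + Posterior odds)
       = 16.95 / (1 + 16.95)
       = 16.95 / 17.95
       = 0.9443

The evidence increased P(H₁) from 0.6479 to 0.9443.


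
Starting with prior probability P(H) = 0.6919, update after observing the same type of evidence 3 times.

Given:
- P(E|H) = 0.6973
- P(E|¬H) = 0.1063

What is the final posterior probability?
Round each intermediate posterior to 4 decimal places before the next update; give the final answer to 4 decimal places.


Sequential Bayesian updating:

Initial prior: P(H) = 0.6919

Update 1:
  P(E) = 0.6973 × 0.6919 + 0.1063 × 0.3081 = 0.48246187 + 0.03275103 = 0.51521290
  P(H|E) = 0.48246187 / 0.51521290 = 0.9364

Update 2:
  P(E) = 0.6973 × 0.9364 + 0.1063 × 0.0636 = 0.65295172 + 0.00676068 = 0.65971240
  P(H|E) = 0.65295172 / 0.65971240 = 0.9898

Update 3:
  P(E) = 0.6973 × 0.9898 + 0.1063 × 0.0102 = 0.69018754 + 0.00108426 = 0.69127180
  P(H|E) = 0.69018754 / 0.69127180 = 0.9984

Final posterior: 0.9984


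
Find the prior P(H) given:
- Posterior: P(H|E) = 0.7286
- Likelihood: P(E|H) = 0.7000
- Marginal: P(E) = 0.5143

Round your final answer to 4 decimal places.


From Bayes' theorem: P(H|E) = P(E|H) × P(H) / P(E)

Rearranging for P(H):
P(H) = P(H|E) × P(E) / P(E|H)
     = 0.7286 × 0.5143 / 0.7000
     = 0.37471898 / 0.7000
     = 0.5353


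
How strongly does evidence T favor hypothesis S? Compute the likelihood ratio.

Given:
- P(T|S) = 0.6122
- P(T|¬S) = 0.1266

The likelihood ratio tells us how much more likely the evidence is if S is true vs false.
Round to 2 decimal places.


Likelihood Ratio (LR) = P(T|S) / P(T|¬S)

LR = 0.6122 / 0.1266
   = 4.84

The evidence is 4.84 times more likely if S is true than if S is false.
Because LR exceeds 1, T is evidence for S.


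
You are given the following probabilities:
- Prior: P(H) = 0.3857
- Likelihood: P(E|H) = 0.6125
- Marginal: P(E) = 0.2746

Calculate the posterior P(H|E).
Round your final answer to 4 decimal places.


Using Bayes' theorem:

P(H|E) = P(E|H) × P(H) / P(E)
       = 0.6125 × 0.3857 / 0.2746
       = 0.23624125 / 0.2746
       = 0.8603

The evidence strengthens our belief in H.
Prior: 0.3857 → Posterior: 0.8603


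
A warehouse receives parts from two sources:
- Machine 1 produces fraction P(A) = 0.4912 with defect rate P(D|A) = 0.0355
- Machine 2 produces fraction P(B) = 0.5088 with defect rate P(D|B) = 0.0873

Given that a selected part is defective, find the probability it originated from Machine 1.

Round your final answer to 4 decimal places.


Let A = from Machine 1, D = defective

Given:
- P(A) = 0.4912, P(B) = 0.5088
- P(D|A) = 0.0355, P(D|B) = 0.0873

Step 1: Find P(D)
P(D) = P(D|A)P(A) + P(D|B)P(B)
     = 0.0355 × 0.4912 + 0.0873 × 0.5088
     = 0.01743760 + 0.04441824
     = 0.06185584

Step 2: Apply Bayes' theorem
P(A|D) = P(D|A)P(A) / P(D)
       = 0.01743760 / 0.06185584
       = 0.2819


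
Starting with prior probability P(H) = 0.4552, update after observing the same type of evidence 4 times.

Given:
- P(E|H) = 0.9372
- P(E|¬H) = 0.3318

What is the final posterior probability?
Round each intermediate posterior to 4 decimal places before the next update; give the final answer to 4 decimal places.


Sequential Bayesian updating:

Initial prior: P(H) = 0.4552

Update 1:
  P(E) = 0.9372 × 0.4552 + 0.3318 × 0.5448 = 0.42661344 + 0.18076464 = 0.60737808
  P(H|E) = 0.42661344 / 0.60737808 = 0.7024

Update 2:
  P(E) = 0.9372 × 0.7024 + 0.3318 × 0.2976 = 0.65828928 + 0.09874368 = 0.75703296
  P(H|E) = 0.65828928 / 0.75703296 = 0.8696

Update 3:
  P(E) = 0.9372 × 0.8696 + 0.3318 × 0.1304 = 0.81498912 + 0.04326672 = 0.85825584
  P(H|E) = 0.81498912 / 0.85825584 = 0.9496

Update 4:
  P(E) = 0.9372 × 0.9496 + 0.3318 × 0.0504 = 0.88996512 + 0.01672272 = 0.90668784
  P(H|E) = 0.88996512 / 0.90668784 = 0.9816

Final posterior: 0.9816


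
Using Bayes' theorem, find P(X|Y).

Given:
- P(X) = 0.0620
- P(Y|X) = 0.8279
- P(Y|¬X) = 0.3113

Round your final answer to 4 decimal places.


Bayes' theorem: P(X|Y) = P(Y|X) × P(X) / P(Y)

Step 1: Calculate P(Y) using law of total probability
P(Y) = P(Y|X)P(X) + P(Y|¬X)P(¬X)
     = 0.8279 × 0.0620 + 0.3113 × 0.9380
     = 0.05132980 + 0.29199940
     = 0.34332920

Step 2: Apply Bayes' theorem
P(X|Y) = P(Y|X) × P(X) / P(Y)
       = 0.05132980 / 0.34332920
       = 0.1495


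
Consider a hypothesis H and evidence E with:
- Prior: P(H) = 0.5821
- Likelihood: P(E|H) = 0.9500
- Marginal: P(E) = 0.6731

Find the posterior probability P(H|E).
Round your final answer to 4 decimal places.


Using Bayes' theorem:

P(H|E) = P(E|H) × P(H) / P(E)
       = 0.9500 × 0.5821 / 0.6731
       = 0.55299500 / 0.6731
       = 0.8216

The evidence strengthens our belief in H.
Prior: 0.5821 → Posterior: 0.8216


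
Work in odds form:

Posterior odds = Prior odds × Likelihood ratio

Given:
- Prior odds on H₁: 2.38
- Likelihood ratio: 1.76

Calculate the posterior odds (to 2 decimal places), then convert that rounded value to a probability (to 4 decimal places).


Step 1: Calculate posterior odds
Posterior odds = Prior odds × LR
               = 2.38 × 1.76
               = 4.19

Step 2: Convert to probability
P(H₁|E) = Posterior odds / (1 + Posterior odds)
       = 4.19 / (1 + 4.19)
       = 4.19 / 5.19
       = 0.8073

The evidence increased P(H₁) from 0.7041 to 0.8073.


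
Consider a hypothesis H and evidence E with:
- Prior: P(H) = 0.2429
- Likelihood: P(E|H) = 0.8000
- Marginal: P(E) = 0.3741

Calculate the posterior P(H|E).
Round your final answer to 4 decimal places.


Using Bayes' theorem:

P(H|E) = P(E|H) × P(H) / P(E)
       = 0.8000 × 0.2429 / 0.3741
       = 0.19432000 / 0.3741
       = 0.5194

The evidence strengthens our belief in H.
Prior: 0.2429 → Posterior: 0.5194


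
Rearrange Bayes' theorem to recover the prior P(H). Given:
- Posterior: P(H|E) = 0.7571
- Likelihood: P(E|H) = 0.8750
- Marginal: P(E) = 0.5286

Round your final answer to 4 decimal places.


From Bayes' theorem: P(H|E) = P(E|H) × P(H) / P(E)

Rearranging for P(H):
P(H) = P(H|E) × P(E) / P(E|H)
     = 0.7571 × 0.5286 / 0.8750
     = 0.40020306 / 0.8750
     = 0.4574


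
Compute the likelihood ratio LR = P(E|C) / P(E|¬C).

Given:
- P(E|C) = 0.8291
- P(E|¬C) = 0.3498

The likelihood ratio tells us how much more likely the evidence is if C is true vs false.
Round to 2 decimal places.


Likelihood Ratio (LR) = P(E|C) / P(E|¬C)

LR = 0.8291 / 0.3498
   = 2.37

The evidence is 2.37 times more likely if C is true than if C is false.
Since LR > 1, the evidence supports C over ¬C.


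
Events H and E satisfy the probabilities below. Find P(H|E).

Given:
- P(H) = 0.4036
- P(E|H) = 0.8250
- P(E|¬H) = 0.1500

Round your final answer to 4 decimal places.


Bayes' theorem: P(H|E) = P(E|H) × P(H) / P(E)

Step 1: Calculate P(E) using law of total probability
P(E) = P(E|H)P(H) + P(E|¬H)P(¬H)
     = 0.8250 × 0.4036 + 0.1500 × 0.5964
     = 0.33297000 + 0.08946000
     = 0.42243000

Step 2: Apply Bayes' theorem
P(H|E) = P(E|H) × P(H) / P(E)
       = 0.33297000 / 0.42243000
       = 0.7882


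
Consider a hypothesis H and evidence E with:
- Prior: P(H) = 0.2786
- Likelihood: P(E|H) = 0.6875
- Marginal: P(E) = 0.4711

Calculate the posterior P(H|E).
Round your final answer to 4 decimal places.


Using Bayes' theorem:

P(H|E) = P(E|H) × P(H) / P(E)
       = 0.6875 × 0.2786 / 0.4711
       = 0.19153750 / 0.4711
       = 0.4066

The evidence strengthens our belief in H.
Prior: 0.2786 → Posterior: 0.4066


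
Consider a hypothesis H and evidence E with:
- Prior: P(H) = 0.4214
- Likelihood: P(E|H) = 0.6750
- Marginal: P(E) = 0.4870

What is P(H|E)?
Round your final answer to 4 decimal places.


Using Bayes' theorem:

P(H|E) = P(E|H) × P(H) / P(E)
       = 0.6750 × 0.4214 / 0.4870
       = 0.28444500 / 0.4870
       = 0.5841

The evidence strengthens our belief in H.
Prior: 0.4214 → Posterior: 0.5841


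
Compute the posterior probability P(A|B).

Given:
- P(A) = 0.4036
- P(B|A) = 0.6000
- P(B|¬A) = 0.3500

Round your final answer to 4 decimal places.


Bayes' theorem: P(A|B) = P(B|A) × P(A) / P(B)

Step 1: Calculate P(B) using law of total probability
P(B) = P(B|A)P(A) + P(B|¬A)P(¬A)
     = 0.6000 × 0.4036 + 0.3500 × 0.5964
     = 0.24216000 + 0.20874000
     = 0.45090000

Step 2: Apply Bayes' theorem
P(A|B) = P(B|A) × P(A) / P(B)
       = 0.24216000 / 0.45090000
       = 0.5371


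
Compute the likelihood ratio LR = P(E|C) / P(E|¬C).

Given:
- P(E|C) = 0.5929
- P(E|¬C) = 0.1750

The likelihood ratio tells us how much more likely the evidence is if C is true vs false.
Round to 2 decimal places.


Likelihood Ratio (LR) = P(E|C) / P(E|¬C)

LR = 0.5929 / 0.1750
   = 3.39

The evidence is 3.39 times more likely if C is true than if C is false.
Since LR > 1, the evidence supports C over ¬C.


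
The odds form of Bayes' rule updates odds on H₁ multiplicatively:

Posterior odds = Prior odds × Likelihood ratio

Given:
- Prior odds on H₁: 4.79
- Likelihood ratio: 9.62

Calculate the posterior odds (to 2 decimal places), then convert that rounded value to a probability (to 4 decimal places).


Step 1: Calculate posterior odds
Posterior odds = Prior odds × LR
               = 4.79 × 9.62
               = 46.08

Step 2: Convert to probability
P(H₁|E) = Posterior odds / (1 + Posterior odds)
       = 46.08 / (1 + 46.08)
       = 46.08 / 47.08
       = 0.9788

The evidence increased P(H₁) from 0.8273 to 0.9788.


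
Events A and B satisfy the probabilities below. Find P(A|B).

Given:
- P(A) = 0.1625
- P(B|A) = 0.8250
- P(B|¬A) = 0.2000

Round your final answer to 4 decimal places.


Bayes' theorem: P(A|B) = P(B|A) × P(A) / P(B)

Step 1: Calculate P(B) using law of total probability
P(B) = P(B|A)P(A) + P(B|¬A)P(¬A)
     = 0.8250 × 0.1625 + 0.2000 × 0.8375
     = 0.13406250 + 0.16750000
     = 0.30156250

Step 2: Apply Bayes' theorem
P(A|B) = P(B|A) × P(A) / P(B)
       = 0.13406250 / 0.30156250
       = 0.4446


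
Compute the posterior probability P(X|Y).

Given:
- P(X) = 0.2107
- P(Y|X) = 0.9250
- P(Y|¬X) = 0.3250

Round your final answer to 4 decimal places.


Bayes' theorem: P(X|Y) = P(Y|X) × P(X) / P(Y)

Step 1: Calculate P(Y) using law of total probability
P(Y) = P(Y|X)P(X) + P(Y|¬X)P(¬X)
     = 0.9250 × 0.2107 + 0.3250 × 0.7893
     = 0.19489750 + 0.25652250
     = 0.45142000

Step 2: Apply Bayes' theorem
P(X|Y) = P(Y|X) × P(X) / P(Y)
       = 0.19489750 / 0.45142000
       = 0.4317


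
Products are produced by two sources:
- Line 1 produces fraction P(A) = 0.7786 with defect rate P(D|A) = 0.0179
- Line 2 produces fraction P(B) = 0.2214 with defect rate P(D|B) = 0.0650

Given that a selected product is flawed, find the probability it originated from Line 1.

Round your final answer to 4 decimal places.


Let A = from Line 1, D = flawed

Given:
- P(A) = 0.7786, P(B) = 0.2214
- P(D|A) = 0.0179, P(D|B) = 0.0650

Step 1: Find P(D)
P(D) = P(D|A)P(A) + P(D|B)P(B)
     = 0.0179 × 0.7786 + 0.0650 × 0.2214
     = 0.01393694 + 0.01439100
     = 0.02832794

Step 2: Apply Bayes' theorem
P(A|D) = P(D|A)P(A) / P(D)
       = 0.01393694 / 0.02832794
       = 0.4920


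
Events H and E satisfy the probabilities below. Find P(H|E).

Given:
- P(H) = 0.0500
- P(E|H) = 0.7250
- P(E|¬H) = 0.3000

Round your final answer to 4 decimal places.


Bayes' theorem: P(H|E) = P(E|H) × P(H) / P(E)

Step 1: Calculate P(E) using law of total probability
P(E) = P(E|H)P(H) + P(E|¬H)P(¬H)
     = 0.7250 × 0.0500 + 0.3000 × 0.9500
     = 0.03625000 + 0.28500000
     = 0.32125000

Step 2: Apply Bayes' theorem
P(H|E) = P(E|H) × P(H) / P(E)
       = 0.03625000 / 0.32125000
       = 0.1128


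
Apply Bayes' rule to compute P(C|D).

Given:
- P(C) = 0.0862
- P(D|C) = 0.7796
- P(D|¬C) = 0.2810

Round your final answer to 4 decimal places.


Bayes' theorem: P(C|D) = P(D|C) × P(C) / P(D)

Step 1: Calculate P(D) using law of total probability
P(D) = P(D|C)P(C) + P(D|¬C)P(¬C)
     = 0.7796 × 0.0862 + 0.2810 × 0.9138
     = 0.06720152 + 0.25677780
     = 0.32397932

Step 2: Apply Bayes' theorem
P(C|D) = P(D|C) × P(C) / P(D)
       = 0.06720152 / 0.32397932
       = 0.2074


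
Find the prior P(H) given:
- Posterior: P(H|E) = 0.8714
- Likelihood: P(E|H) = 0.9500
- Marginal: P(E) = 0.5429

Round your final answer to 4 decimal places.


From Bayes' theorem: P(H|E) = P(E|H) × P(H) / P(E)

Rearranging for P(H):
P(H) = P(H|E) × P(E) / P(E|H)
     = 0.8714 × 0.5429 / 0.9500
     = 0.47308306 / 0.9500
     = 0.4980


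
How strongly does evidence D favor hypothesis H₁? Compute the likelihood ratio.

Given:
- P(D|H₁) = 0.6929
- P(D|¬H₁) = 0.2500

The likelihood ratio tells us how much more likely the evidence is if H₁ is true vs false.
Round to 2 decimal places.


Likelihood Ratio (LR) = P(D|H₁) / P(D|¬H₁)

LR = 0.6929 / 0.2500
   = 2.77

The evidence is 2.77 times more likely if H₁ is true than if H₁ is false.
Because LR exceeds 1, D is evidence for H₁.


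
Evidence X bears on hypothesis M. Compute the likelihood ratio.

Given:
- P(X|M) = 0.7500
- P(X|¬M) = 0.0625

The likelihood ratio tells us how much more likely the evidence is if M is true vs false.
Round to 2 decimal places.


Likelihood Ratio (LR) = P(X|M) / P(X|¬M)

LR = 0.7500 / 0.0625
   = 12.00

The evidence is 12.00 times more likely if M is true than if M is false.
Because LR exceeds 1, X is evidence for M.


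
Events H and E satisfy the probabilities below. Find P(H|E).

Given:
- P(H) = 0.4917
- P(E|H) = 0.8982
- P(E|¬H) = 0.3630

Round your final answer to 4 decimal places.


Bayes' theorem: P(H|E) = P(E|H) × P(H) / P(E)

Step 1: Calculate P(E) using law of total probability
P(E) = P(E|H)P(H) + P(E|¬H)P(¬H)
     = 0.8982 × 0.4917 + 0.3630 × 0.5083
     = 0.44164494 + 0.18451290
     = 0.62615784

Step 2: Apply Bayes' theorem
P(H|E) = P(E|H) × P(H) / P(E)
       = 0.44164494 / 0.62615784
       = 0.7053


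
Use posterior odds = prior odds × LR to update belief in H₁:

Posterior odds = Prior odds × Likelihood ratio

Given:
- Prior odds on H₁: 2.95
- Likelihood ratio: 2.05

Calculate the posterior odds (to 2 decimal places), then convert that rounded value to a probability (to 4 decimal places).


Step 1: Calculate posterior odds
Posterior odds = Prior odds × LR
               = 2.95 × 2.05
               = 6.05

Step 2: Convert to probability
P(H₁|E) = Posterior odds / (1 + Posterior odds)
       = 6.05 / (1 + 6.05)
       = 6.05 / 7.05
       = 0.8582

The evidence increased P(H₁) from 0.7468 to 0.8582.


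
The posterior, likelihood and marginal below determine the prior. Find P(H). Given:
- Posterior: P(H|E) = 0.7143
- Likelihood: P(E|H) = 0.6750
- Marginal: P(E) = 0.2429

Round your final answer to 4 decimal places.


From Bayes' theorem: P(H|E) = P(E|H) × P(H) / P(E)

Rearranging for P(H):
P(H) = P(H|E) × P(E) / P(E|H)
     = 0.7143 × 0.2429 / 0.6750
     = 0.17350347 / 0.6750
     = 0.2570


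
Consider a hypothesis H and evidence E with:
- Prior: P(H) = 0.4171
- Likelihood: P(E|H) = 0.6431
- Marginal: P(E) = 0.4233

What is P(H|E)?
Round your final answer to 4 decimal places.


Using Bayes' theorem:

P(H|E) = P(E|H) × P(H) / P(E)
       = 0.6431 × 0.4171 / 0.4233
       = 0.26823701 / 0.4233
       = 0.6337

The evidence strengthens our belief in H.
Prior: 0.4171 → Posterior: 0.6337


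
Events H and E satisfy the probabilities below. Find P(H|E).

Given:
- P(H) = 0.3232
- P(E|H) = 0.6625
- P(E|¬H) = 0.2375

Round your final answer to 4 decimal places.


Bayes' theorem: P(H|E) = P(E|H) × P(H) / P(E)

Step 1: Calculate P(E) using law of total probability
P(E) = P(E|H)P(H) + P(E|¬H)P(¬H)
     = 0.6625 × 0.3232 + 0.2375 × 0.6768
     = 0.21412000 + 0.16074000
     = 0.37486000

Step 2: Apply Bayes' theorem
P(H|E) = P(E|H) × P(H) / P(E)
       = 0.21412000 / 0.37486000
       = 0.5712


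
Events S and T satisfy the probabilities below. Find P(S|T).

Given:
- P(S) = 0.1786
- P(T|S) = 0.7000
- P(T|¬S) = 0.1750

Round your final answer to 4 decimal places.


Bayes' theorem: P(S|T) = P(T|S) × P(S) / P(T)

Step 1: Calculate P(T) using law of total probability
P(T) = P(T|S)P(S) + P(T|¬S)P(¬S)
     = 0.7000 × 0.1786 + 0.1750 × 0.8214
     = 0.12502000 + 0.14374500
     = 0.26876500

Step 2: Apply Bayes' theorem
P(S|T) = P(T|S) × P(S) / P(T)
       = 0.12502000 / 0.26876500
       = 0.4652


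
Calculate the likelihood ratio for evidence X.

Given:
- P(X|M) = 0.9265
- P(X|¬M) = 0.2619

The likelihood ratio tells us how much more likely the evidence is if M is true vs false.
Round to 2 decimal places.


Likelihood Ratio (LR) = P(X|M) / P(X|¬M)

LR = 0.9265 / 0.2619
   = 3.54

The evidence is 3.54 times more likely if M is true than if M is false.
LR > 1, so observing X raises the odds in favor of M.


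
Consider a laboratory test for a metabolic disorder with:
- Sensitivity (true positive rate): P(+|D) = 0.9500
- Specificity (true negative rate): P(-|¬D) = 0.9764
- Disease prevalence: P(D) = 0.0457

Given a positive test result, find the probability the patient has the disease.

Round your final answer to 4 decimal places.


Let D = has disease, + = positive test

Given:
- P(D) = 0.0457 (prevalence)
- P(+|D) = 0.9500 (sensitivity)
- P(-|¬D) = 0.9764 (specificity)
- P(+|¬D) = 0.0236 (false positive rate = 1 - specificity)

Step 1: Find P(+)
P(+) = P(+|D)P(D) + P(+|¬D)P(¬D)
     = 0.9500 × 0.0457 + 0.0236 × 0.9543
     = 0.04341500 + 0.02252148
     = 0.06593648

Step 2: Apply Bayes' theorem for P(D|+)
P(D|+) = P(+|D)P(D) / P(+)
       = 0.04341500 / 0.06593648
       = 0.6584


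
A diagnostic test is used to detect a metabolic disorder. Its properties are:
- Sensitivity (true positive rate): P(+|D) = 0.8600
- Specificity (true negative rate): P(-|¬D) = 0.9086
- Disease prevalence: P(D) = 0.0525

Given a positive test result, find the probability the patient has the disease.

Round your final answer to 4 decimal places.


Let D = has disease, + = positive test

Given:
- P(D) = 0.0525 (prevalence)
- P(+|D) = 0.8600 (sensitivity)
- P(-|¬D) = 0.9086 (specificity)
- P(+|¬D) = 0.0914 (false positive rate = 1 - specificity)

Step 1: Find P(+)
P(+) = P(+|D)P(D) + P(+|¬D)P(¬D)
     = 0.8600 × 0.0525 + 0.0914 × 0.9475
     = 0.04515000 + 0.08660150
     = 0.13175150

Step 2: Apply Bayes' theorem for P(D|+)
P(D|+) = P(+|D)P(D) / P(+)
       = 0.04515000 / 0.13175150
       = 0.3427


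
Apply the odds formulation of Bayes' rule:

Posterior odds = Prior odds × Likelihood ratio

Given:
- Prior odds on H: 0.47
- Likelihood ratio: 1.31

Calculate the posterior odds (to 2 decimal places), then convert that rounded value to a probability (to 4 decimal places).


Step 1: Calculate posterior odds
Posterior odds = Prior odds × LR
               = 0.47 × 1.31
               = 0.62

Step 2: Convert to probability
P(H|E) = Posterior odds / (1 + Posterior odds)
       = 0.62 / (1 + 0.62)
       = 0.62 / 1.62
       = 0.3827

The evidence increased P(H) from 0.3197 to 0.3827.


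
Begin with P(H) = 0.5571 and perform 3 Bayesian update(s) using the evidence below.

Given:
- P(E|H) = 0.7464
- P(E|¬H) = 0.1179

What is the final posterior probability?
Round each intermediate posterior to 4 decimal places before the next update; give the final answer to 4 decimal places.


Sequential Bayesian updating:

Initial prior: P(H) = 0.5571

Update 1:
  P(E) = 0.7464 × 0.5571 + 0.1179 × 0.4429 = 0.41581944 + 0.05221791 = 0.46803735
  P(H|E) = 0.41581944 / 0.46803735 = 0.8884

Update 2:
  P(E) = 0.7464 × 0.8884 + 0.1179 × 0.1116 = 0.66310176 + 0.01315764 = 0.67625940
  P(H|E) = 0.66310176 / 0.67625940 = 0.9805

Update 3:
  P(E) = 0.7464 × 0.9805 + 0.1179 × 0.0195 = 0.73184520 + 0.00229905 = 0.73414425
  P(H|E) = 0.73184520 / 0.73414425 = 0.9969

Final posterior: 0.9969


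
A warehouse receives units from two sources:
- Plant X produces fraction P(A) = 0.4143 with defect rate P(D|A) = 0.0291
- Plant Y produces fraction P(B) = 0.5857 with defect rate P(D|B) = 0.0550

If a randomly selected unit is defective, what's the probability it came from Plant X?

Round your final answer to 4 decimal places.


Let A = from Plant X, D = defective

Given:
- P(A) = 0.4143, P(B) = 0.5857
- P(D|A) = 0.0291, P(D|B) = 0.0550

Step 1: Find P(D)
P(D) = P(D|A)P(A) + P(D|B)P(B)
     = 0.0291 × 0.4143 + 0.0550 × 0.5857
     = 0.01205613 + 0.03221350
     = 0.04426963

Step 2: Apply Bayes' theorem
P(A|D) = P(D|A)P(A) / P(D)
       = 0.01205613 / 0.04426963
       = 0.2723


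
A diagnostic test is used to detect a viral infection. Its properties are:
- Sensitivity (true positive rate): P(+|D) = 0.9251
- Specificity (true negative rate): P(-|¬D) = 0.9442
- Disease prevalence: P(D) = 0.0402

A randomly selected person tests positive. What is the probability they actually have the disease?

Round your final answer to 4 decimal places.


Let D = has disease, + = positive test

Given:
- P(D) = 0.0402 (prevalence)
- P(+|D) = 0.9251 (sensitivity)
- P(-|¬D) = 0.9442 (specificity)
- P(+|¬D) = 0.0558 (false positive rate = 1 - specificity)

Step 1: Find P(+)
P(+) = P(+|D)P(D) + P(+|¬D)P(¬D)
     = 0.9251 × 0.0402 + 0.0558 × 0.9598
     = 0.03718902 + 0.05355684
     = 0.09074586

Step 2: Apply Bayes' theorem for P(D|+)
P(D|+) = P(+|D)P(D) / P(+)
       = 0.03718902 / 0.09074586
       = 0.4098


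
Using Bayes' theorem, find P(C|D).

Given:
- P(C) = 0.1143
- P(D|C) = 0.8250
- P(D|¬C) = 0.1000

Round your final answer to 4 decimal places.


Bayes' theorem: P(C|D) = P(D|C) × P(C) / P(D)

Step 1: Calculate P(D) using law of total probability
P(D) = P(D|C)P(C) + P(D|¬C)P(¬C)
     = 0.8250 × 0.1143 + 0.1000 × 0.8857
     = 0.09429750 + 0.08857000
     = 0.18286750

Step 2: Apply Bayes' theorem
P(C|D) = P(D|C) × P(C) / P(D)
       = 0.09429750 / 0.18286750
       = 0.5157


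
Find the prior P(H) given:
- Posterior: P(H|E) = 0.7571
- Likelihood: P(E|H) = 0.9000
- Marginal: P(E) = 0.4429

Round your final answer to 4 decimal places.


From Bayes' theorem: P(H|E) = P(E|H) × P(H) / P(E)

Rearranging for P(H):
P(H) = P(H|E) × P(E) / P(E|H)
     = 0.7571 × 0.4429 / 0.9000
     = 0.33531959 / 0.9000
     = 0.3726


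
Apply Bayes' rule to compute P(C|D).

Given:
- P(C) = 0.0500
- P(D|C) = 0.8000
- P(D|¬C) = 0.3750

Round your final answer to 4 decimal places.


Bayes' theorem: P(C|D) = P(D|C) × P(C) / P(D)

Step 1: Calculate P(D) using law of total probability
P(D) = P(D|C)P(C) + P(D|¬C)P(¬C)
     = 0.8000 × 0.0500 + 0.3750 × 0.9500
     = 0.04000000 + 0.35625000
     = 0.39625000

Step 2: Apply Bayes' theorem
P(C|D) = P(D|C) × P(C) / P(D)
       = 0.04000000 / 0.39625000
       = 0.1009


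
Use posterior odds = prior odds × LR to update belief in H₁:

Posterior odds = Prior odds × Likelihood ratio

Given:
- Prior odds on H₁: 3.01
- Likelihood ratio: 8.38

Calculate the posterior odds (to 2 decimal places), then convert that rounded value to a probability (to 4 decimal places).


Step 1: Calculate posterior odds
Posterior odds = Prior odds × LR
               = 3.01 × 8.38
               = 25.22

Step 2: Convert to probability
P(H₁|E) = Posterior odds / (1 + Posterior odds)
       = 25.22 / (1 + 25.22)
       = 25.22 / 26.22
       = 0.9619

The evidence increased P(H₁) from 0.7506 to 0.9619.


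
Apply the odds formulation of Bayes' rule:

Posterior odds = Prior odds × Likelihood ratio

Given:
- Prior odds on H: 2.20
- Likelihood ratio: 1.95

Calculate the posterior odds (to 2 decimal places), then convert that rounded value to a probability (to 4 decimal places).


Step 1: Calculate posterior odds
Posterior odds = Prior odds × LR
               = 2.20 × 1.95
               = 4.29

Step 2: Convert to probability
P(H|E) = Posterior odds / (1 + Posterior odds)
       = 4.29 / (1 + 4.29)
       = 4.29 / 5.29
       = 0.8110

The evidence increased P(H) from 0.6875 to 0.8110.


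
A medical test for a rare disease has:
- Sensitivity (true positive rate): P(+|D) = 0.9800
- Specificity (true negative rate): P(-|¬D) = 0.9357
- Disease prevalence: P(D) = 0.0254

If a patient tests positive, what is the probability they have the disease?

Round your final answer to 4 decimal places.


Let D = has disease, + = positive test

Given:
- P(D) = 0.0254 (prevalence)
- P(+|D) = 0.9800 (sensitivity)
- P(-|¬D) = 0.9357 (specificity)
- P(+|¬D) = 0.0643 (false positive rate = 1 - specificity)

Step 1: Find P(+)
P(+) = P(+|D)P(D) + P(+|¬D)P(¬D)
     = 0.9800 × 0.0254 + 0.0643 × 0.9746
     = 0.02489200 + 0.06266678
     = 0.08755878

Step 2: Apply Bayes' theorem for P(D|+)
P(D|+) = P(+|D)P(D) / P(+)
       = 0.02489200 / 0.08755878
       = 0.2843


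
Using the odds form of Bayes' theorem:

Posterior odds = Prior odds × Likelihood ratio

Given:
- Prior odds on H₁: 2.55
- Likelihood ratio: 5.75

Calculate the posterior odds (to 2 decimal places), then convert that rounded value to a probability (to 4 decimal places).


Step 1: Calculate posterior odds
Posterior odds = Prior odds × LR
               = 2.55 × 5.75
               = 14.66

Step 2: Convert to probability
P(H₁|E) = Posterior odds / (1 + Posterior odds)
       = 14.66 / (1 + 14.66)
       = 14.66 / 15.66
       = 0.9361

The evidence increased P(H₁) from 0.7183 to 0.9361.


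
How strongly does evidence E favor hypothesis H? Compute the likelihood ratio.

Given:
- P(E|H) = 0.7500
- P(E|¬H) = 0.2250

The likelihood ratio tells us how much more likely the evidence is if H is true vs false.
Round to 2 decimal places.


Likelihood Ratio (LR) = P(E|H) / P(E|¬H)

LR = 0.7500 / 0.2250
   = 3.33

The evidence is 3.33 times more likely if H is true than if H is false.
LR > 1, so observing E raises the odds in favor of H.


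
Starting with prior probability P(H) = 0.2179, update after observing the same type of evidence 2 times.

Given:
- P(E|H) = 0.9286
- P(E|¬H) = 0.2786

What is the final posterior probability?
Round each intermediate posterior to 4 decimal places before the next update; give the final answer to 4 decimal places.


Sequential Bayesian updating:

Initial prior: P(H) = 0.2179

Update 1:
  P(E) = 0.9286 × 0.2179 + 0.2786 × 0.7821 = 0.20234194 + 0.21789306 = 0.42023500
  P(H|E) = 0.20234194 / 0.42023500 = 0.4815

Update 2:
  P(E) = 0.9286 × 0.4815 + 0.2786 × 0.5185 = 0.44712090 + 0.14445410 = 0.59157500
  P(H|E) = 0.44712090 / 0.59157500 = 0.7558

Final posterior: 0.7558


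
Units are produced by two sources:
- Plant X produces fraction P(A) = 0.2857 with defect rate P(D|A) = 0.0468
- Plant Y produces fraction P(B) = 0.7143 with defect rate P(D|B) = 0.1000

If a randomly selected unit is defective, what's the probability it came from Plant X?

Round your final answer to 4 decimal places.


Let A = from Plant X, D = defective

Given:
- P(A) = 0.2857, P(B) = 0.7143
- P(D|A) = 0.0468, P(D|B) = 0.1000

Step 1: Find P(D)
P(D) = P(D|A)P(A) + P(D|B)P(B)
     = 0.0468 × 0.2857 + 0.1000 × 0.7143
     = 0.01337076 + 0.07143000
     = 0.08480076

Step 2: Apply Bayes' theorem
P(A|D) = P(D|A)P(A) / P(D)
       = 0.01337076 / 0.08480076
       = 0.1577


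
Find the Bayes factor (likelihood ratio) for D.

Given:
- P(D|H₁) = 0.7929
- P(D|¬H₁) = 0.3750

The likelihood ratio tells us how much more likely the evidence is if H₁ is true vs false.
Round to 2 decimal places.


Likelihood Ratio (LR) = P(D|H₁) / P(D|¬H₁)

LR = 0.7929 / 0.3750
   = 2.11

The evidence is 2.11 times more likely if H₁ is true than if H₁ is false.
Since LR > 1, the evidence supports H₁ over ¬H₁.


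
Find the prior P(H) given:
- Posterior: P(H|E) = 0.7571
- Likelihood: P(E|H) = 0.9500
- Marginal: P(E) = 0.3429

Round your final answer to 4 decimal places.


From Bayes' theorem: P(H|E) = P(E|H) × P(H) / P(E)

Rearranging for P(H):
P(H) = P(H|E) × P(E) / P(E|H)
     = 0.7571 × 0.3429 / 0.9500
     = 0.25960959 / 0.9500
     = 0.2733


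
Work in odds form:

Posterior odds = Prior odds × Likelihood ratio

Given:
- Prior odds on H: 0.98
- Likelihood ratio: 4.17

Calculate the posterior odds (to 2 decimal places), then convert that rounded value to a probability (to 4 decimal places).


Step 1: Calculate posterior odds
Posterior odds = Prior odds × LR
               = 0.98 × 4.17
               = 4.09

Step 2: Convert to probability
P(H|E) = Posterior odds / (1 + Posterior odds)
       = 4.09 / (1 + 4.09)
       = 4.09 / 5.09
       = 0.8035

The evidence increased P(H) from 0.4949 to 0.8035.


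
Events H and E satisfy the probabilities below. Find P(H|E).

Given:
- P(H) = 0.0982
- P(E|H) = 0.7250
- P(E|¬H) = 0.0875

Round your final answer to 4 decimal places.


Bayes' theorem: P(H|E) = P(E|H) × P(H) / P(E)

Step 1: Calculate P(E) using law of total probability
P(E) = P(E|H)P(H) + P(E|¬H)P(¬H)
     = 0.7250 × 0.0982 + 0.0875 × 0.9018
     = 0.07119500 + 0.07890750
     = 0.15010250

Step 2: Apply Bayes' theorem
P(H|E) = P(E|H) × P(H) / P(E)
       = 0.07119500 / 0.15010250
       = 0.4743


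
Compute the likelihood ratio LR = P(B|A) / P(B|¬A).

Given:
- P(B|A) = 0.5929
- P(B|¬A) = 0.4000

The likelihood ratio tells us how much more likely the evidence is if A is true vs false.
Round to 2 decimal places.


Likelihood Ratio (LR) = P(B|A) / P(B|¬A)

LR = 0.5929 / 0.4000
   = 1.48

The evidence is 1.48 times more likely if A is true than if A is false.
Since LR > 1, the evidence supports A over ¬A.


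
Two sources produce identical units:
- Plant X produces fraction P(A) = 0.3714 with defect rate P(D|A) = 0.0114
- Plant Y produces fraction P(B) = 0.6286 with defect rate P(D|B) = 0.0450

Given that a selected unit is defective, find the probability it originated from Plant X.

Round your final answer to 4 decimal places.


Let A = from Plant X, D = defective

Given:
- P(A) = 0.3714, P(B) = 0.6286
- P(D|A) = 0.0114, P(D|B) = 0.0450

Step 1: Find P(D)
P(D) = P(D|A)P(A) + P(D|B)P(B)
     = 0.0114 × 0.3714 + 0.0450 × 0.6286
     = 0.00423396 + 0.02828700
     = 0.03252096

Step 2: Apply Bayes' theorem
P(A|D) = P(D|A)P(A) / P(D)
       = 0.00423396 / 0.03252096
       = 0.1302


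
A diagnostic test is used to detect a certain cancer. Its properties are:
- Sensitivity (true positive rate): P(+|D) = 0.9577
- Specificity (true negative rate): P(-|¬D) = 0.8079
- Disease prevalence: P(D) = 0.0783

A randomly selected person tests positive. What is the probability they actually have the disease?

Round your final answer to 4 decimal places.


Let D = has disease, + = positive test

Given:
- P(D) = 0.0783 (prevalence)
- P(+|D) = 0.9577 (sensitivity)
- P(-|¬D) = 0.8079 (specificity)
- P(+|¬D) = 0.1921 (false positive rate = 1 - specificity)

Step 1: Find P(+)
P(+) = P(+|D)P(D) + P(+|¬D)P(¬D)
     = 0.9577 × 0.0783 + 0.1921 × 0.9217
     = 0.07498791 + 0.17705857
     = 0.25204648

Step 2: Apply Bayes' theorem for P(D|+)
P(D|+) = P(+|D)P(D) / P(+)
       = 0.07498791 / 0.25204648
       = 0.2975


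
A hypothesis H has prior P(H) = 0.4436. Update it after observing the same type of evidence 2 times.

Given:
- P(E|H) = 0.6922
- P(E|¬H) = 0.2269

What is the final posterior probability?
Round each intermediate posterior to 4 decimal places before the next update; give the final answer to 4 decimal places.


Sequential Bayesian updating:

Initial prior: P(H) = 0.4436

Update 1:
  P(E) = 0.6922 × 0.4436 + 0.2269 × 0.5564 = 0.30705992 + 0.12624716 = 0.43330708
  P(H|E) = 0.30705992 / 0.43330708 = 0.7086

Update 2:
  P(E) = 0.6922 × 0.7086 + 0.2269 × 0.2914 = 0.49049292 + 0.06611866 = 0.55661158
  P(H|E) = 0.49049292 / 0.55661158 = 0.8812

Final posterior: 0.8812


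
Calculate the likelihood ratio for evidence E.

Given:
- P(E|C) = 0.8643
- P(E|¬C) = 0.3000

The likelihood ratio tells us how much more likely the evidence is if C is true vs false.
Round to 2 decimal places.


Likelihood Ratio (LR) = P(E|C) / P(E|¬C)

LR = 0.8643 / 0.3000
   = 2.88

The evidence is 2.88 times more likely if C is true than if C is false.
LR > 1, so observing E raises the odds in favor of C.


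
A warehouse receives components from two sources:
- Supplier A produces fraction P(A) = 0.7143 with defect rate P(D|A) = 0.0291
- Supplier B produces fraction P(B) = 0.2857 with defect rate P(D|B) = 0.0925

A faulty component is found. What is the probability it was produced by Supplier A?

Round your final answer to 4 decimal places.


Let A = from Supplier A, D = faulty

Given:
- P(A) = 0.7143, P(B) = 0.2857
- P(D|A) = 0.0291, P(D|B) = 0.0925

Step 1: Find P(D)
P(D) = P(D|A)P(A) + P(D|B)P(B)
     = 0.0291 × 0.7143 + 0.0925 × 0.2857
     = 0.02078613 + 0.02642725
     = 0.04721338

Step 2: Apply Bayes' theorem
P(A|D) = P(D|A)P(A) / P(D)
       = 0.02078613 / 0.04721338
       = 0.4403


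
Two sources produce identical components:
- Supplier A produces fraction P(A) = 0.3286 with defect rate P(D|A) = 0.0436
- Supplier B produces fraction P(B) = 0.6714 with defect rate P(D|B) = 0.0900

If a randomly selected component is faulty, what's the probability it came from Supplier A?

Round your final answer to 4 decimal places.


Let A = from Supplier A, D = faulty

Given:
- P(A) = 0.3286, P(B) = 0.6714
- P(D|A) = 0.0436, P(D|B) = 0.0900

Step 1: Find P(D)
P(D) = P(D|A)P(A) + P(D|B)P(B)
     = 0.0436 × 0.3286 + 0.0900 × 0.6714
     = 0.01432696 + 0.06042600
     = 0.07475296

Step 2: Apply Bayes' theorem
P(A|D) = P(D|A)P(A) / P(D)
       = 0.01432696 / 0.07475296
       = 0.1917


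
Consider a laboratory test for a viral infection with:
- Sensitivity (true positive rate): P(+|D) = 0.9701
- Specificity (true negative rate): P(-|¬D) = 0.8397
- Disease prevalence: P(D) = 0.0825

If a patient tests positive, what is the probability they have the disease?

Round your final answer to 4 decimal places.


Let D = has disease, + = positive test

Given:
- P(D) = 0.0825 (prevalence)
- P(+|D) = 0.9701 (sensitivity)
- P(-|¬D) = 0.8397 (specificity)
- P(+|¬D) = 0.1603 (false positive rate = 1 - specificity)

Step 1: Find P(+)
P(+) = P(+|D)P(D) + P(+|¬D)P(¬D)
     = 0.9701 × 0.0825 + 0.1603 × 0.9175
     = 0.08003325 + 0.14707525
     = 0.22710850

Step 2: Apply Bayes' theorem for P(D|+)
P(D|+) = P(+|D)P(D) / P(+)
       = 0.08003325 / 0.22710850
       = 0.3524


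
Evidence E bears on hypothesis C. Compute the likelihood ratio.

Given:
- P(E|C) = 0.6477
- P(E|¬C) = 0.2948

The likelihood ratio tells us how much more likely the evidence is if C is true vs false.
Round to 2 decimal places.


Likelihood Ratio (LR) = P(E|C) / P(E|¬C)

LR = 0.6477 / 0.2948
   = 2.20

The evidence is 2.20 times more likely if C is true than if C is false.
Since LR > 1, the evidence supports C over ¬C.


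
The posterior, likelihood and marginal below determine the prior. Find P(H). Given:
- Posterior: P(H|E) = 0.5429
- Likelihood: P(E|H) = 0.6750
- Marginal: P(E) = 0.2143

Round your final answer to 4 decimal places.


From Bayes' theorem: P(H|E) = P(E|H) × P(H) / P(E)

Rearranging for P(H):
P(H) = P(H|E) × P(E) / P(E|H)
     = 0.5429 × 0.2143 / 0.6750
     = 0.11634347 / 0.6750
     = 0.1724


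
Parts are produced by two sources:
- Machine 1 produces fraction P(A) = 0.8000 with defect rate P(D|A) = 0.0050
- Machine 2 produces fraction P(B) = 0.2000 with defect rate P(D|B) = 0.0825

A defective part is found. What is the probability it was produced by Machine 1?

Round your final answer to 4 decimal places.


Let A = from Machine 1, D = defective

Given:
- P(A) = 0.8000, P(B) = 0.2000
- P(D|A) = 0.0050, P(D|B) = 0.0825

Step 1: Find P(D)
P(D) = P(D|A)P(A) + P(D|B)P(B)
     = 0.0050 × 0.8000 + 0.0825 × 0.2000
     = 0.00400000 + 0.01650000
     = 0.02050000

Step 2: Apply Bayes' theorem
P(A|D) = P(D|A)P(A) / P(D)
       = 0.00400000 / 0.02050000
       = 0.1951


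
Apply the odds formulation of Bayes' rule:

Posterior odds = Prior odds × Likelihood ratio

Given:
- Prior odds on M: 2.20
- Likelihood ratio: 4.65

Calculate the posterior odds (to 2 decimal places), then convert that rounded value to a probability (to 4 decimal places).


Step 1: Calculate posterior odds
Posterior odds = Prior odds × LR
               = 2.20 × 4.65
               = 10.23

Step 2: Convert to probability
P(M|E) = Posterior odds / (1 + Posterior odds)
       = 10.23 / (1 + 10.23)
       = 10.23 / 11.23
       = 0.9110

The evidence increased P(M) from 0.6875 to 0.9110.


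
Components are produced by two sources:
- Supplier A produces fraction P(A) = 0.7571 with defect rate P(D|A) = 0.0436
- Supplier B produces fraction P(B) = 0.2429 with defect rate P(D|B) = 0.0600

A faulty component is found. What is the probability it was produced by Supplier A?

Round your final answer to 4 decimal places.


Let A = from Supplier A, D = faulty

Given:
- P(A) = 0.7571, P(B) = 0.2429
- P(D|A) = 0.0436, P(D|B) = 0.0600

Step 1: Find P(D)
P(D) = P(D|A)P(A) + P(D|B)P(B)
     = 0.0436 × 0.7571 + 0.0600 × 0.2429
     = 0.03300956 + 0.01457400
     = 0.04758356

Step 2: Apply Bayes' theorem
P(A|D) = P(D|A)P(A) / P(D)
       = 0.03300956 / 0.04758356
       = 0.6937


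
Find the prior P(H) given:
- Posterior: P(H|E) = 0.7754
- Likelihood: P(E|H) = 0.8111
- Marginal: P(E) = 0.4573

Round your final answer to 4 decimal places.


From Bayes' theorem: P(H|E) = P(E|H) × P(H) / P(E)

Rearranging for P(H):
P(H) = P(H|E) × P(E) / P(E|H)
     = 0.7754 × 0.4573 / 0.8111
     = 0.35459042 / 0.8111
     = 0.4372


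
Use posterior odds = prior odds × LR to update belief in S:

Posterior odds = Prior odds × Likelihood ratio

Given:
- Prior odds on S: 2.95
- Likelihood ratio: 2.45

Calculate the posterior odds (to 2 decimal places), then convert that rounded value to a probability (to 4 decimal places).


Step 1: Calculate posterior odds
Posterior odds = Prior odds × LR
               = 2.95 × 2.45
               = 7.23

Step 2: Convert to probability
P(S|E) = Posterior odds / (1 + Posterior odds)
       = 7.23 / (1 + 7.23)
       = 7.23 / 8.23
       = 0.8785

The evidence increased P(S) from 0.7468 to 0.8785.


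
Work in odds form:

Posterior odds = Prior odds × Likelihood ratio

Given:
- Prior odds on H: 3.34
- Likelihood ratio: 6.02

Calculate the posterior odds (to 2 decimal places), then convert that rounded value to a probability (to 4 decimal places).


Step 1: Calculate posterior odds
Posterior odds = Prior odds × LR
               = 3.34 × 6.02
               = 20.11

Step 2: Convert to probability
P(H|E) = Posterior odds / (1 + Posterior odds)
       = 20.11 / (1 + 20.11)
       = 20.11 / 21.11
       = 0.9526

The evidence increased P(H) from 0.7696 to 0.9526.


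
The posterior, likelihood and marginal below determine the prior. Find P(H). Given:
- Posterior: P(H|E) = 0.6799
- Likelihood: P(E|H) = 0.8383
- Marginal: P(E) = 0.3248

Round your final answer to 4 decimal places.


From Bayes' theorem: P(H|E) = P(E|H) × P(H) / P(E)

Rearranging for P(H):
P(H) = P(H|E) × P(E) / P(E|H)
     = 0.6799 × 0.3248 / 0.8383
     = 0.22083152 / 0.8383
     = 0.2634
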